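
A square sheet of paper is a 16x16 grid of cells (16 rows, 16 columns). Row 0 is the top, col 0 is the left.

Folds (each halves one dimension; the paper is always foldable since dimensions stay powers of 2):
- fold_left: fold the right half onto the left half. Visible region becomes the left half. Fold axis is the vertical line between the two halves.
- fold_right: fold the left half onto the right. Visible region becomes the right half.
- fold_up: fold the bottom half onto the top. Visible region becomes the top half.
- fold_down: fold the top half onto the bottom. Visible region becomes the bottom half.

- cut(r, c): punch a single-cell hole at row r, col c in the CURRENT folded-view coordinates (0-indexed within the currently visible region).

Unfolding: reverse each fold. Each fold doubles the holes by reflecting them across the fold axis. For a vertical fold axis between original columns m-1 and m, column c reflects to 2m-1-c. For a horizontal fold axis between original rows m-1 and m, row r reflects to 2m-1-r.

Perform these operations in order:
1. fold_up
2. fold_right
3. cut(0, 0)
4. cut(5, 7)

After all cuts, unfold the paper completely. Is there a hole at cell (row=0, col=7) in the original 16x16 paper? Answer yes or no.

Op 1 fold_up: fold axis h@8; visible region now rows[0,8) x cols[0,16) = 8x16
Op 2 fold_right: fold axis v@8; visible region now rows[0,8) x cols[8,16) = 8x8
Op 3 cut(0, 0): punch at orig (0,8); cuts so far [(0, 8)]; region rows[0,8) x cols[8,16) = 8x8
Op 4 cut(5, 7): punch at orig (5,15); cuts so far [(0, 8), (5, 15)]; region rows[0,8) x cols[8,16) = 8x8
Unfold 1 (reflect across v@8): 4 holes -> [(0, 7), (0, 8), (5, 0), (5, 15)]
Unfold 2 (reflect across h@8): 8 holes -> [(0, 7), (0, 8), (5, 0), (5, 15), (10, 0), (10, 15), (15, 7), (15, 8)]
Holes: [(0, 7), (0, 8), (5, 0), (5, 15), (10, 0), (10, 15), (15, 7), (15, 8)]

Answer: yes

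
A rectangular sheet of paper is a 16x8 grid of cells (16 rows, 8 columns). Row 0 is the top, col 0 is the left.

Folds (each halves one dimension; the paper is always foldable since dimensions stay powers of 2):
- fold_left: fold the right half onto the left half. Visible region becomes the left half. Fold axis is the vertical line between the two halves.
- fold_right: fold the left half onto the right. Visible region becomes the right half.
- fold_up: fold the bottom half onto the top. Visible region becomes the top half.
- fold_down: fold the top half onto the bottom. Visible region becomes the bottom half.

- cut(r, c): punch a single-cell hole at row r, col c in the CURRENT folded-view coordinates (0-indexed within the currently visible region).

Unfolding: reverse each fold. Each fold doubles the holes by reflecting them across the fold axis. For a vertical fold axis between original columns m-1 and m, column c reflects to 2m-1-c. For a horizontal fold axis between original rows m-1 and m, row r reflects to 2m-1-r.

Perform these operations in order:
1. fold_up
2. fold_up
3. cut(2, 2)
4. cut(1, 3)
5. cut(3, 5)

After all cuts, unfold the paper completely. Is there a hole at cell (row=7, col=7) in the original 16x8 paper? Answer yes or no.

Answer: no

Derivation:
Op 1 fold_up: fold axis h@8; visible region now rows[0,8) x cols[0,8) = 8x8
Op 2 fold_up: fold axis h@4; visible region now rows[0,4) x cols[0,8) = 4x8
Op 3 cut(2, 2): punch at orig (2,2); cuts so far [(2, 2)]; region rows[0,4) x cols[0,8) = 4x8
Op 4 cut(1, 3): punch at orig (1,3); cuts so far [(1, 3), (2, 2)]; region rows[0,4) x cols[0,8) = 4x8
Op 5 cut(3, 5): punch at orig (3,5); cuts so far [(1, 3), (2, 2), (3, 5)]; region rows[0,4) x cols[0,8) = 4x8
Unfold 1 (reflect across h@4): 6 holes -> [(1, 3), (2, 2), (3, 5), (4, 5), (5, 2), (6, 3)]
Unfold 2 (reflect across h@8): 12 holes -> [(1, 3), (2, 2), (3, 5), (4, 5), (5, 2), (6, 3), (9, 3), (10, 2), (11, 5), (12, 5), (13, 2), (14, 3)]
Holes: [(1, 3), (2, 2), (3, 5), (4, 5), (5, 2), (6, 3), (9, 3), (10, 2), (11, 5), (12, 5), (13, 2), (14, 3)]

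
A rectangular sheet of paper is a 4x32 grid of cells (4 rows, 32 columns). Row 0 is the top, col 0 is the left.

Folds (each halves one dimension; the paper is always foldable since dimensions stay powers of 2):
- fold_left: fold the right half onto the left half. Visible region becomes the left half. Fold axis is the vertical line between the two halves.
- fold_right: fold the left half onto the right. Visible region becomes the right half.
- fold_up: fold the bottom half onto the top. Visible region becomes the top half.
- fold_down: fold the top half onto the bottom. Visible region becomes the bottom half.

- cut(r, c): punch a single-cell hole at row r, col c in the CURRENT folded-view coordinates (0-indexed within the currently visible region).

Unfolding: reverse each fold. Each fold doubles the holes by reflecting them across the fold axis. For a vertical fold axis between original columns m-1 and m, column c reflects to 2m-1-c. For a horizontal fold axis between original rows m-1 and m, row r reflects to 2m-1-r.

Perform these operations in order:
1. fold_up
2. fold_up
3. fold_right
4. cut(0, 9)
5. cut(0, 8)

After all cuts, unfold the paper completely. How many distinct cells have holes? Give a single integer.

Answer: 16

Derivation:
Op 1 fold_up: fold axis h@2; visible region now rows[0,2) x cols[0,32) = 2x32
Op 2 fold_up: fold axis h@1; visible region now rows[0,1) x cols[0,32) = 1x32
Op 3 fold_right: fold axis v@16; visible region now rows[0,1) x cols[16,32) = 1x16
Op 4 cut(0, 9): punch at orig (0,25); cuts so far [(0, 25)]; region rows[0,1) x cols[16,32) = 1x16
Op 5 cut(0, 8): punch at orig (0,24); cuts so far [(0, 24), (0, 25)]; region rows[0,1) x cols[16,32) = 1x16
Unfold 1 (reflect across v@16): 4 holes -> [(0, 6), (0, 7), (0, 24), (0, 25)]
Unfold 2 (reflect across h@1): 8 holes -> [(0, 6), (0, 7), (0, 24), (0, 25), (1, 6), (1, 7), (1, 24), (1, 25)]
Unfold 3 (reflect across h@2): 16 holes -> [(0, 6), (0, 7), (0, 24), (0, 25), (1, 6), (1, 7), (1, 24), (1, 25), (2, 6), (2, 7), (2, 24), (2, 25), (3, 6), (3, 7), (3, 24), (3, 25)]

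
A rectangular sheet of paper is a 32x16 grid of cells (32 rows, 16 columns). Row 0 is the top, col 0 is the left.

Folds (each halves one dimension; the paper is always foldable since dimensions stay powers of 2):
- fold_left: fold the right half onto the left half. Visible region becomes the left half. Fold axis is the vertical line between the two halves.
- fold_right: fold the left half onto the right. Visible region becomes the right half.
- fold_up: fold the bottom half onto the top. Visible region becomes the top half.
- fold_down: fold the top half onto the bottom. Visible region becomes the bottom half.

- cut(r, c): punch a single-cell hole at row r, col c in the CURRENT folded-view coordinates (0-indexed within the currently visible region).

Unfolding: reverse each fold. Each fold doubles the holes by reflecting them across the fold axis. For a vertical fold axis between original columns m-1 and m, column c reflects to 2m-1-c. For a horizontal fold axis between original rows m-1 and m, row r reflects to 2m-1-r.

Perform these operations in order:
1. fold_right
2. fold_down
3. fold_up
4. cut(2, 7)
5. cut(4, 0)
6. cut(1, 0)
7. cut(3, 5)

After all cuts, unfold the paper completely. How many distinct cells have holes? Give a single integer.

Answer: 32

Derivation:
Op 1 fold_right: fold axis v@8; visible region now rows[0,32) x cols[8,16) = 32x8
Op 2 fold_down: fold axis h@16; visible region now rows[16,32) x cols[8,16) = 16x8
Op 3 fold_up: fold axis h@24; visible region now rows[16,24) x cols[8,16) = 8x8
Op 4 cut(2, 7): punch at orig (18,15); cuts so far [(18, 15)]; region rows[16,24) x cols[8,16) = 8x8
Op 5 cut(4, 0): punch at orig (20,8); cuts so far [(18, 15), (20, 8)]; region rows[16,24) x cols[8,16) = 8x8
Op 6 cut(1, 0): punch at orig (17,8); cuts so far [(17, 8), (18, 15), (20, 8)]; region rows[16,24) x cols[8,16) = 8x8
Op 7 cut(3, 5): punch at orig (19,13); cuts so far [(17, 8), (18, 15), (19, 13), (20, 8)]; region rows[16,24) x cols[8,16) = 8x8
Unfold 1 (reflect across h@24): 8 holes -> [(17, 8), (18, 15), (19, 13), (20, 8), (27, 8), (28, 13), (29, 15), (30, 8)]
Unfold 2 (reflect across h@16): 16 holes -> [(1, 8), (2, 15), (3, 13), (4, 8), (11, 8), (12, 13), (13, 15), (14, 8), (17, 8), (18, 15), (19, 13), (20, 8), (27, 8), (28, 13), (29, 15), (30, 8)]
Unfold 3 (reflect across v@8): 32 holes -> [(1, 7), (1, 8), (2, 0), (2, 15), (3, 2), (3, 13), (4, 7), (4, 8), (11, 7), (11, 8), (12, 2), (12, 13), (13, 0), (13, 15), (14, 7), (14, 8), (17, 7), (17, 8), (18, 0), (18, 15), (19, 2), (19, 13), (20, 7), (20, 8), (27, 7), (27, 8), (28, 2), (28, 13), (29, 0), (29, 15), (30, 7), (30, 8)]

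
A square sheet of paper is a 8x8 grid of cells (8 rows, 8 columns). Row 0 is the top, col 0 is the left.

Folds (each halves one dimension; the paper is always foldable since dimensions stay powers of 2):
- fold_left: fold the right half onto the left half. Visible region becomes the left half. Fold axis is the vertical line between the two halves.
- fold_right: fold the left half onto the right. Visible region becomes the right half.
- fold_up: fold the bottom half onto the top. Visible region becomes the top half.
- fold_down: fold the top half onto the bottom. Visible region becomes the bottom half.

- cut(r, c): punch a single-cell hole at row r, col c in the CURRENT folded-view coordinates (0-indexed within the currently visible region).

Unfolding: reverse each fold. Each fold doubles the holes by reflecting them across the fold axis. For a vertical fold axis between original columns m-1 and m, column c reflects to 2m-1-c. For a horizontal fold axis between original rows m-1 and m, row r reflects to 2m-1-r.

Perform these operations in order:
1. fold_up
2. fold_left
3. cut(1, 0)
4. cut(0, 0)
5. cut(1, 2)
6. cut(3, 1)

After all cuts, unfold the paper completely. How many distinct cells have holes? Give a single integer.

Op 1 fold_up: fold axis h@4; visible region now rows[0,4) x cols[0,8) = 4x8
Op 2 fold_left: fold axis v@4; visible region now rows[0,4) x cols[0,4) = 4x4
Op 3 cut(1, 0): punch at orig (1,0); cuts so far [(1, 0)]; region rows[0,4) x cols[0,4) = 4x4
Op 4 cut(0, 0): punch at orig (0,0); cuts so far [(0, 0), (1, 0)]; region rows[0,4) x cols[0,4) = 4x4
Op 5 cut(1, 2): punch at orig (1,2); cuts so far [(0, 0), (1, 0), (1, 2)]; region rows[0,4) x cols[0,4) = 4x4
Op 6 cut(3, 1): punch at orig (3,1); cuts so far [(0, 0), (1, 0), (1, 2), (3, 1)]; region rows[0,4) x cols[0,4) = 4x4
Unfold 1 (reflect across v@4): 8 holes -> [(0, 0), (0, 7), (1, 0), (1, 2), (1, 5), (1, 7), (3, 1), (3, 6)]
Unfold 2 (reflect across h@4): 16 holes -> [(0, 0), (0, 7), (1, 0), (1, 2), (1, 5), (1, 7), (3, 1), (3, 6), (4, 1), (4, 6), (6, 0), (6, 2), (6, 5), (6, 7), (7, 0), (7, 7)]

Answer: 16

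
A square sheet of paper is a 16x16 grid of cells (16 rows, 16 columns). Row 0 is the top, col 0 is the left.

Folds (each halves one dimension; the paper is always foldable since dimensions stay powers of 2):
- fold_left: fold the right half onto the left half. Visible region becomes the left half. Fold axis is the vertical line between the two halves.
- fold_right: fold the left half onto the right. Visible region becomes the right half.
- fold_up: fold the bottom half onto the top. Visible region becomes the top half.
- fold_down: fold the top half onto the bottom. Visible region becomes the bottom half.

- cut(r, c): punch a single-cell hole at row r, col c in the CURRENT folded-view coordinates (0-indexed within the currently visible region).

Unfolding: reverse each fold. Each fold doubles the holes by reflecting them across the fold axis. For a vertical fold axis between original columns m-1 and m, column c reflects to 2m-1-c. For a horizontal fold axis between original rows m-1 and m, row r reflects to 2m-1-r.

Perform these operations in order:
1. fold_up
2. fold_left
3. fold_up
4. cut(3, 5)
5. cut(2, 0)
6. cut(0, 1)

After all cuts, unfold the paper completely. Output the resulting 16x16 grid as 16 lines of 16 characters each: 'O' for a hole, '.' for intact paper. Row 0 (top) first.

Op 1 fold_up: fold axis h@8; visible region now rows[0,8) x cols[0,16) = 8x16
Op 2 fold_left: fold axis v@8; visible region now rows[0,8) x cols[0,8) = 8x8
Op 3 fold_up: fold axis h@4; visible region now rows[0,4) x cols[0,8) = 4x8
Op 4 cut(3, 5): punch at orig (3,5); cuts so far [(3, 5)]; region rows[0,4) x cols[0,8) = 4x8
Op 5 cut(2, 0): punch at orig (2,0); cuts so far [(2, 0), (3, 5)]; region rows[0,4) x cols[0,8) = 4x8
Op 6 cut(0, 1): punch at orig (0,1); cuts so far [(0, 1), (2, 0), (3, 5)]; region rows[0,4) x cols[0,8) = 4x8
Unfold 1 (reflect across h@4): 6 holes -> [(0, 1), (2, 0), (3, 5), (4, 5), (5, 0), (7, 1)]
Unfold 2 (reflect across v@8): 12 holes -> [(0, 1), (0, 14), (2, 0), (2, 15), (3, 5), (3, 10), (4, 5), (4, 10), (5, 0), (5, 15), (7, 1), (7, 14)]
Unfold 3 (reflect across h@8): 24 holes -> [(0, 1), (0, 14), (2, 0), (2, 15), (3, 5), (3, 10), (4, 5), (4, 10), (5, 0), (5, 15), (7, 1), (7, 14), (8, 1), (8, 14), (10, 0), (10, 15), (11, 5), (11, 10), (12, 5), (12, 10), (13, 0), (13, 15), (15, 1), (15, 14)]

Answer: .O............O.
................
O..............O
.....O....O.....
.....O....O.....
O..............O
................
.O............O.
.O............O.
................
O..............O
.....O....O.....
.....O....O.....
O..............O
................
.O............O.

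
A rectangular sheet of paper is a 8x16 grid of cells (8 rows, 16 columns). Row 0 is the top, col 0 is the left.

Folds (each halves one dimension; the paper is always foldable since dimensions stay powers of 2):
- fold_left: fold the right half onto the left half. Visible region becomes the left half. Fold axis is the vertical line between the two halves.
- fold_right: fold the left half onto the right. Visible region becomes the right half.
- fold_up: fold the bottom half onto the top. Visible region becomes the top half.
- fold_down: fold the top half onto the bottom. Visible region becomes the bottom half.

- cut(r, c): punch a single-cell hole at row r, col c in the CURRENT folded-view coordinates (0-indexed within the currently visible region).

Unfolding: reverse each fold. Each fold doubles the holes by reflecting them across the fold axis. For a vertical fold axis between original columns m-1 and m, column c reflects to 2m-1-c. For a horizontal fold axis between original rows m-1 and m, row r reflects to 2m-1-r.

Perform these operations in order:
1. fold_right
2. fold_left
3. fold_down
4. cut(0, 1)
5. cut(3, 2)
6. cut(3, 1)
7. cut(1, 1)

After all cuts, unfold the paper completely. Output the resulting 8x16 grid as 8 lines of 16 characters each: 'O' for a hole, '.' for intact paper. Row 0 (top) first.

Answer: .OO..OO..OO..OO.
................
.O....O..O....O.
.O....O..O....O.
.O....O..O....O.
.O....O..O....O.
................
.OO..OO..OO..OO.

Derivation:
Op 1 fold_right: fold axis v@8; visible region now rows[0,8) x cols[8,16) = 8x8
Op 2 fold_left: fold axis v@12; visible region now rows[0,8) x cols[8,12) = 8x4
Op 3 fold_down: fold axis h@4; visible region now rows[4,8) x cols[8,12) = 4x4
Op 4 cut(0, 1): punch at orig (4,9); cuts so far [(4, 9)]; region rows[4,8) x cols[8,12) = 4x4
Op 5 cut(3, 2): punch at orig (7,10); cuts so far [(4, 9), (7, 10)]; region rows[4,8) x cols[8,12) = 4x4
Op 6 cut(3, 1): punch at orig (7,9); cuts so far [(4, 9), (7, 9), (7, 10)]; region rows[4,8) x cols[8,12) = 4x4
Op 7 cut(1, 1): punch at orig (5,9); cuts so far [(4, 9), (5, 9), (7, 9), (7, 10)]; region rows[4,8) x cols[8,12) = 4x4
Unfold 1 (reflect across h@4): 8 holes -> [(0, 9), (0, 10), (2, 9), (3, 9), (4, 9), (5, 9), (7, 9), (7, 10)]
Unfold 2 (reflect across v@12): 16 holes -> [(0, 9), (0, 10), (0, 13), (0, 14), (2, 9), (2, 14), (3, 9), (3, 14), (4, 9), (4, 14), (5, 9), (5, 14), (7, 9), (7, 10), (7, 13), (7, 14)]
Unfold 3 (reflect across v@8): 32 holes -> [(0, 1), (0, 2), (0, 5), (0, 6), (0, 9), (0, 10), (0, 13), (0, 14), (2, 1), (2, 6), (2, 9), (2, 14), (3, 1), (3, 6), (3, 9), (3, 14), (4, 1), (4, 6), (4, 9), (4, 14), (5, 1), (5, 6), (5, 9), (5, 14), (7, 1), (7, 2), (7, 5), (7, 6), (7, 9), (7, 10), (7, 13), (7, 14)]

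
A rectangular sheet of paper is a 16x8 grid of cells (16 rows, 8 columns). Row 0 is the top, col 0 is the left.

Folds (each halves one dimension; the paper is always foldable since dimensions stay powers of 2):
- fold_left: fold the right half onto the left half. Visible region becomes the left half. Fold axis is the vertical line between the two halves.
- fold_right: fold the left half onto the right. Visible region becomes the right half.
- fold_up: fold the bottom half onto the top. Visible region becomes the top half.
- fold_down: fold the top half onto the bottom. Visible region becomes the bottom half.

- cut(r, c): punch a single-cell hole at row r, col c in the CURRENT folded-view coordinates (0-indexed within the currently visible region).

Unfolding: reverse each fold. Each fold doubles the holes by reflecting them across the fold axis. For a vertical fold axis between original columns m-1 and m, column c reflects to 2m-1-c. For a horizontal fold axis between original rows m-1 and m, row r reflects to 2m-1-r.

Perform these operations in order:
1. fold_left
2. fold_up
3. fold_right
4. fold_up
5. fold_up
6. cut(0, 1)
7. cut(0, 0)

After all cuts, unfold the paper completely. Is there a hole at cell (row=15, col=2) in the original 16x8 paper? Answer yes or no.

Answer: yes

Derivation:
Op 1 fold_left: fold axis v@4; visible region now rows[0,16) x cols[0,4) = 16x4
Op 2 fold_up: fold axis h@8; visible region now rows[0,8) x cols[0,4) = 8x4
Op 3 fold_right: fold axis v@2; visible region now rows[0,8) x cols[2,4) = 8x2
Op 4 fold_up: fold axis h@4; visible region now rows[0,4) x cols[2,4) = 4x2
Op 5 fold_up: fold axis h@2; visible region now rows[0,2) x cols[2,4) = 2x2
Op 6 cut(0, 1): punch at orig (0,3); cuts so far [(0, 3)]; region rows[0,2) x cols[2,4) = 2x2
Op 7 cut(0, 0): punch at orig (0,2); cuts so far [(0, 2), (0, 3)]; region rows[0,2) x cols[2,4) = 2x2
Unfold 1 (reflect across h@2): 4 holes -> [(0, 2), (0, 3), (3, 2), (3, 3)]
Unfold 2 (reflect across h@4): 8 holes -> [(0, 2), (0, 3), (3, 2), (3, 3), (4, 2), (4, 3), (7, 2), (7, 3)]
Unfold 3 (reflect across v@2): 16 holes -> [(0, 0), (0, 1), (0, 2), (0, 3), (3, 0), (3, 1), (3, 2), (3, 3), (4, 0), (4, 1), (4, 2), (4, 3), (7, 0), (7, 1), (7, 2), (7, 3)]
Unfold 4 (reflect across h@8): 32 holes -> [(0, 0), (0, 1), (0, 2), (0, 3), (3, 0), (3, 1), (3, 2), (3, 3), (4, 0), (4, 1), (4, 2), (4, 3), (7, 0), (7, 1), (7, 2), (7, 3), (8, 0), (8, 1), (8, 2), (8, 3), (11, 0), (11, 1), (11, 2), (11, 3), (12, 0), (12, 1), (12, 2), (12, 3), (15, 0), (15, 1), (15, 2), (15, 3)]
Unfold 5 (reflect across v@4): 64 holes -> [(0, 0), (0, 1), (0, 2), (0, 3), (0, 4), (0, 5), (0, 6), (0, 7), (3, 0), (3, 1), (3, 2), (3, 3), (3, 4), (3, 5), (3, 6), (3, 7), (4, 0), (4, 1), (4, 2), (4, 3), (4, 4), (4, 5), (4, 6), (4, 7), (7, 0), (7, 1), (7, 2), (7, 3), (7, 4), (7, 5), (7, 6), (7, 7), (8, 0), (8, 1), (8, 2), (8, 3), (8, 4), (8, 5), (8, 6), (8, 7), (11, 0), (11, 1), (11, 2), (11, 3), (11, 4), (11, 5), (11, 6), (11, 7), (12, 0), (12, 1), (12, 2), (12, 3), (12, 4), (12, 5), (12, 6), (12, 7), (15, 0), (15, 1), (15, 2), (15, 3), (15, 4), (15, 5), (15, 6), (15, 7)]
Holes: [(0, 0), (0, 1), (0, 2), (0, 3), (0, 4), (0, 5), (0, 6), (0, 7), (3, 0), (3, 1), (3, 2), (3, 3), (3, 4), (3, 5), (3, 6), (3, 7), (4, 0), (4, 1), (4, 2), (4, 3), (4, 4), (4, 5), (4, 6), (4, 7), (7, 0), (7, 1), (7, 2), (7, 3), (7, 4), (7, 5), (7, 6), (7, 7), (8, 0), (8, 1), (8, 2), (8, 3), (8, 4), (8, 5), (8, 6), (8, 7), (11, 0), (11, 1), (11, 2), (11, 3), (11, 4), (11, 5), (11, 6), (11, 7), (12, 0), (12, 1), (12, 2), (12, 3), (12, 4), (12, 5), (12, 6), (12, 7), (15, 0), (15, 1), (15, 2), (15, 3), (15, 4), (15, 5), (15, 6), (15, 7)]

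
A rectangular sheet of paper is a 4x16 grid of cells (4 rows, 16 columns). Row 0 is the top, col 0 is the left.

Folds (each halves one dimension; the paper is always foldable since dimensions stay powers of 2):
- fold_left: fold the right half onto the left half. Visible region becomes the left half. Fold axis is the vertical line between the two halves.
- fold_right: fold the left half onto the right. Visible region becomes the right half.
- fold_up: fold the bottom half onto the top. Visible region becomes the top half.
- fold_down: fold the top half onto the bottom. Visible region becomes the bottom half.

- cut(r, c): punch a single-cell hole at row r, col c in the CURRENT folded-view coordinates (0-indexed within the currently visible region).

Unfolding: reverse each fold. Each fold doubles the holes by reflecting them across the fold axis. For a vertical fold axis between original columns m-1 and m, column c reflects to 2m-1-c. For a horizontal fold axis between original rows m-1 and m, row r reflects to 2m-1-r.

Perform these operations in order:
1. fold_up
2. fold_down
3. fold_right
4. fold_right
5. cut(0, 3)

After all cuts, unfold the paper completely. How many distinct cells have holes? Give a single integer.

Answer: 16

Derivation:
Op 1 fold_up: fold axis h@2; visible region now rows[0,2) x cols[0,16) = 2x16
Op 2 fold_down: fold axis h@1; visible region now rows[1,2) x cols[0,16) = 1x16
Op 3 fold_right: fold axis v@8; visible region now rows[1,2) x cols[8,16) = 1x8
Op 4 fold_right: fold axis v@12; visible region now rows[1,2) x cols[12,16) = 1x4
Op 5 cut(0, 3): punch at orig (1,15); cuts so far [(1, 15)]; region rows[1,2) x cols[12,16) = 1x4
Unfold 1 (reflect across v@12): 2 holes -> [(1, 8), (1, 15)]
Unfold 2 (reflect across v@8): 4 holes -> [(1, 0), (1, 7), (1, 8), (1, 15)]
Unfold 3 (reflect across h@1): 8 holes -> [(0, 0), (0, 7), (0, 8), (0, 15), (1, 0), (1, 7), (1, 8), (1, 15)]
Unfold 4 (reflect across h@2): 16 holes -> [(0, 0), (0, 7), (0, 8), (0, 15), (1, 0), (1, 7), (1, 8), (1, 15), (2, 0), (2, 7), (2, 8), (2, 15), (3, 0), (3, 7), (3, 8), (3, 15)]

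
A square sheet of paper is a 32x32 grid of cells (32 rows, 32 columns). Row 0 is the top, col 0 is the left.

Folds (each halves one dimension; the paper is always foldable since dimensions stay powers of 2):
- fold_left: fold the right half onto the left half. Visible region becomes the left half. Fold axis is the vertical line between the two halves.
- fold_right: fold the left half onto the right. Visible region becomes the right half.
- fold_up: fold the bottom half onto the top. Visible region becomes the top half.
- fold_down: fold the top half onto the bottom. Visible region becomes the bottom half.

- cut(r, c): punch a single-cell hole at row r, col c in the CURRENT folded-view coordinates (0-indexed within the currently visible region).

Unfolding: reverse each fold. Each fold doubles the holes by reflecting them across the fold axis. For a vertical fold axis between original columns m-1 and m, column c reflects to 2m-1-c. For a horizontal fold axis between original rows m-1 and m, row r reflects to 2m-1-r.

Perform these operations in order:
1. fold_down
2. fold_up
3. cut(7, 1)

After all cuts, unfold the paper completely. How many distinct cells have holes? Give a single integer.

Op 1 fold_down: fold axis h@16; visible region now rows[16,32) x cols[0,32) = 16x32
Op 2 fold_up: fold axis h@24; visible region now rows[16,24) x cols[0,32) = 8x32
Op 3 cut(7, 1): punch at orig (23,1); cuts so far [(23, 1)]; region rows[16,24) x cols[0,32) = 8x32
Unfold 1 (reflect across h@24): 2 holes -> [(23, 1), (24, 1)]
Unfold 2 (reflect across h@16): 4 holes -> [(7, 1), (8, 1), (23, 1), (24, 1)]

Answer: 4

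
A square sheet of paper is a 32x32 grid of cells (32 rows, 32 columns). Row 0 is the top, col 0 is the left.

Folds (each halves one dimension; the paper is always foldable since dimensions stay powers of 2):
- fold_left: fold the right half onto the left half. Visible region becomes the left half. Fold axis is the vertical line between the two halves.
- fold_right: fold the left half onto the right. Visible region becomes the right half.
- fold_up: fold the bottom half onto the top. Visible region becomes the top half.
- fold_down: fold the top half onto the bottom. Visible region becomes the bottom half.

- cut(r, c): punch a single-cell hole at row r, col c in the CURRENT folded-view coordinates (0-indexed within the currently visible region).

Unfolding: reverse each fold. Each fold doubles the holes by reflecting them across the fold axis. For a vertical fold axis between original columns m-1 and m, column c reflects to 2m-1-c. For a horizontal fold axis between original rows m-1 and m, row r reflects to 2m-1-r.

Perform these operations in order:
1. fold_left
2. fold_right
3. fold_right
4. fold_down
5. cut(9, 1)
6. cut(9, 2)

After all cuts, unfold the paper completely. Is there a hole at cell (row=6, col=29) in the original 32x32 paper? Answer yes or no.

Op 1 fold_left: fold axis v@16; visible region now rows[0,32) x cols[0,16) = 32x16
Op 2 fold_right: fold axis v@8; visible region now rows[0,32) x cols[8,16) = 32x8
Op 3 fold_right: fold axis v@12; visible region now rows[0,32) x cols[12,16) = 32x4
Op 4 fold_down: fold axis h@16; visible region now rows[16,32) x cols[12,16) = 16x4
Op 5 cut(9, 1): punch at orig (25,13); cuts so far [(25, 13)]; region rows[16,32) x cols[12,16) = 16x4
Op 6 cut(9, 2): punch at orig (25,14); cuts so far [(25, 13), (25, 14)]; region rows[16,32) x cols[12,16) = 16x4
Unfold 1 (reflect across h@16): 4 holes -> [(6, 13), (6, 14), (25, 13), (25, 14)]
Unfold 2 (reflect across v@12): 8 holes -> [(6, 9), (6, 10), (6, 13), (6, 14), (25, 9), (25, 10), (25, 13), (25, 14)]
Unfold 3 (reflect across v@8): 16 holes -> [(6, 1), (6, 2), (6, 5), (6, 6), (6, 9), (6, 10), (6, 13), (6, 14), (25, 1), (25, 2), (25, 5), (25, 6), (25, 9), (25, 10), (25, 13), (25, 14)]
Unfold 4 (reflect across v@16): 32 holes -> [(6, 1), (6, 2), (6, 5), (6, 6), (6, 9), (6, 10), (6, 13), (6, 14), (6, 17), (6, 18), (6, 21), (6, 22), (6, 25), (6, 26), (6, 29), (6, 30), (25, 1), (25, 2), (25, 5), (25, 6), (25, 9), (25, 10), (25, 13), (25, 14), (25, 17), (25, 18), (25, 21), (25, 22), (25, 25), (25, 26), (25, 29), (25, 30)]
Holes: [(6, 1), (6, 2), (6, 5), (6, 6), (6, 9), (6, 10), (6, 13), (6, 14), (6, 17), (6, 18), (6, 21), (6, 22), (6, 25), (6, 26), (6, 29), (6, 30), (25, 1), (25, 2), (25, 5), (25, 6), (25, 9), (25, 10), (25, 13), (25, 14), (25, 17), (25, 18), (25, 21), (25, 22), (25, 25), (25, 26), (25, 29), (25, 30)]

Answer: yes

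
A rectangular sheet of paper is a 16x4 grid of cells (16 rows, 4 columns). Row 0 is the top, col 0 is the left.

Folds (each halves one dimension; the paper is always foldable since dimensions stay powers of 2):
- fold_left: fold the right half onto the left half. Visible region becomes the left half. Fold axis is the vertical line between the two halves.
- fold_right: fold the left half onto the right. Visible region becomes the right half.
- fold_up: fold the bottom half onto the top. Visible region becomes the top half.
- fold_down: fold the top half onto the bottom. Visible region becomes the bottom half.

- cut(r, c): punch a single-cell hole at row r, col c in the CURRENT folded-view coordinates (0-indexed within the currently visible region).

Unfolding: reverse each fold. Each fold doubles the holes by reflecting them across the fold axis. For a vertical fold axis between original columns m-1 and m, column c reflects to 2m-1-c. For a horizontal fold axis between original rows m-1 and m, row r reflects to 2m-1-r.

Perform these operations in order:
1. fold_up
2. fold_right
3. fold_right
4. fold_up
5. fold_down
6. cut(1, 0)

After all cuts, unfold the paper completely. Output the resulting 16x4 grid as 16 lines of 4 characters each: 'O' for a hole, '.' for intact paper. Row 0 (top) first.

Answer: OOOO
....
....
OOOO
OOOO
....
....
OOOO
OOOO
....
....
OOOO
OOOO
....
....
OOOO

Derivation:
Op 1 fold_up: fold axis h@8; visible region now rows[0,8) x cols[0,4) = 8x4
Op 2 fold_right: fold axis v@2; visible region now rows[0,8) x cols[2,4) = 8x2
Op 3 fold_right: fold axis v@3; visible region now rows[0,8) x cols[3,4) = 8x1
Op 4 fold_up: fold axis h@4; visible region now rows[0,4) x cols[3,4) = 4x1
Op 5 fold_down: fold axis h@2; visible region now rows[2,4) x cols[3,4) = 2x1
Op 6 cut(1, 0): punch at orig (3,3); cuts so far [(3, 3)]; region rows[2,4) x cols[3,4) = 2x1
Unfold 1 (reflect across h@2): 2 holes -> [(0, 3), (3, 3)]
Unfold 2 (reflect across h@4): 4 holes -> [(0, 3), (3, 3), (4, 3), (7, 3)]
Unfold 3 (reflect across v@3): 8 holes -> [(0, 2), (0, 3), (3, 2), (3, 3), (4, 2), (4, 3), (7, 2), (7, 3)]
Unfold 4 (reflect across v@2): 16 holes -> [(0, 0), (0, 1), (0, 2), (0, 3), (3, 0), (3, 1), (3, 2), (3, 3), (4, 0), (4, 1), (4, 2), (4, 3), (7, 0), (7, 1), (7, 2), (7, 3)]
Unfold 5 (reflect across h@8): 32 holes -> [(0, 0), (0, 1), (0, 2), (0, 3), (3, 0), (3, 1), (3, 2), (3, 3), (4, 0), (4, 1), (4, 2), (4, 3), (7, 0), (7, 1), (7, 2), (7, 3), (8, 0), (8, 1), (8, 2), (8, 3), (11, 0), (11, 1), (11, 2), (11, 3), (12, 0), (12, 1), (12, 2), (12, 3), (15, 0), (15, 1), (15, 2), (15, 3)]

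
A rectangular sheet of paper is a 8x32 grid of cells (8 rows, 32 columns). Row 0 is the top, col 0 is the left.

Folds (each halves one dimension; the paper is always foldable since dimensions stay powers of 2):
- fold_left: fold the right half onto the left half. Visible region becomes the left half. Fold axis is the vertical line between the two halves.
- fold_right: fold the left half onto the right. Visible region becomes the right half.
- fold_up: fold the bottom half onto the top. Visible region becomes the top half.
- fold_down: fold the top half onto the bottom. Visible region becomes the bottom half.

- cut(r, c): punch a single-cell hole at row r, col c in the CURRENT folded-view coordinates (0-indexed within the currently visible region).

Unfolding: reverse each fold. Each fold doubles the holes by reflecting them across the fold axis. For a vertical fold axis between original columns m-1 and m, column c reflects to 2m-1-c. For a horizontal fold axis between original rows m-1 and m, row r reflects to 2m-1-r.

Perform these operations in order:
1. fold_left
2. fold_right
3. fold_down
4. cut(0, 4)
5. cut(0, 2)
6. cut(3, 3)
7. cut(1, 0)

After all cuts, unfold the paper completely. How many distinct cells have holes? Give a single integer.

Answer: 32

Derivation:
Op 1 fold_left: fold axis v@16; visible region now rows[0,8) x cols[0,16) = 8x16
Op 2 fold_right: fold axis v@8; visible region now rows[0,8) x cols[8,16) = 8x8
Op 3 fold_down: fold axis h@4; visible region now rows[4,8) x cols[8,16) = 4x8
Op 4 cut(0, 4): punch at orig (4,12); cuts so far [(4, 12)]; region rows[4,8) x cols[8,16) = 4x8
Op 5 cut(0, 2): punch at orig (4,10); cuts so far [(4, 10), (4, 12)]; region rows[4,8) x cols[8,16) = 4x8
Op 6 cut(3, 3): punch at orig (7,11); cuts so far [(4, 10), (4, 12), (7, 11)]; region rows[4,8) x cols[8,16) = 4x8
Op 7 cut(1, 0): punch at orig (5,8); cuts so far [(4, 10), (4, 12), (5, 8), (7, 11)]; region rows[4,8) x cols[8,16) = 4x8
Unfold 1 (reflect across h@4): 8 holes -> [(0, 11), (2, 8), (3, 10), (3, 12), (4, 10), (4, 12), (5, 8), (7, 11)]
Unfold 2 (reflect across v@8): 16 holes -> [(0, 4), (0, 11), (2, 7), (2, 8), (3, 3), (3, 5), (3, 10), (3, 12), (4, 3), (4, 5), (4, 10), (4, 12), (5, 7), (5, 8), (7, 4), (7, 11)]
Unfold 3 (reflect across v@16): 32 holes -> [(0, 4), (0, 11), (0, 20), (0, 27), (2, 7), (2, 8), (2, 23), (2, 24), (3, 3), (3, 5), (3, 10), (3, 12), (3, 19), (3, 21), (3, 26), (3, 28), (4, 3), (4, 5), (4, 10), (4, 12), (4, 19), (4, 21), (4, 26), (4, 28), (5, 7), (5, 8), (5, 23), (5, 24), (7, 4), (7, 11), (7, 20), (7, 27)]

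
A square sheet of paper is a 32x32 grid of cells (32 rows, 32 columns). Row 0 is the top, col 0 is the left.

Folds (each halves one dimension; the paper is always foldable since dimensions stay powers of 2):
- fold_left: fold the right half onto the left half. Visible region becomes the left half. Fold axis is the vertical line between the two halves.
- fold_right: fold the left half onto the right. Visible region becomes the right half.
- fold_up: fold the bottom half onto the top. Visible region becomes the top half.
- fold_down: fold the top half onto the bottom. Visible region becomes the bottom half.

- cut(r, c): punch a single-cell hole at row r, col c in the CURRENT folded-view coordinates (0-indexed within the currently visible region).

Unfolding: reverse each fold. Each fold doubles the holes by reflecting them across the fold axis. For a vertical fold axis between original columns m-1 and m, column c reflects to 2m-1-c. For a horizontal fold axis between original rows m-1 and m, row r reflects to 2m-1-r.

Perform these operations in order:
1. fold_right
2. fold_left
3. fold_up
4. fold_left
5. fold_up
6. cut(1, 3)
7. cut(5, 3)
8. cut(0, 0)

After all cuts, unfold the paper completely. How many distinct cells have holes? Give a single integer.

Op 1 fold_right: fold axis v@16; visible region now rows[0,32) x cols[16,32) = 32x16
Op 2 fold_left: fold axis v@24; visible region now rows[0,32) x cols[16,24) = 32x8
Op 3 fold_up: fold axis h@16; visible region now rows[0,16) x cols[16,24) = 16x8
Op 4 fold_left: fold axis v@20; visible region now rows[0,16) x cols[16,20) = 16x4
Op 5 fold_up: fold axis h@8; visible region now rows[0,8) x cols[16,20) = 8x4
Op 6 cut(1, 3): punch at orig (1,19); cuts so far [(1, 19)]; region rows[0,8) x cols[16,20) = 8x4
Op 7 cut(5, 3): punch at orig (5,19); cuts so far [(1, 19), (5, 19)]; region rows[0,8) x cols[16,20) = 8x4
Op 8 cut(0, 0): punch at orig (0,16); cuts so far [(0, 16), (1, 19), (5, 19)]; region rows[0,8) x cols[16,20) = 8x4
Unfold 1 (reflect across h@8): 6 holes -> [(0, 16), (1, 19), (5, 19), (10, 19), (14, 19), (15, 16)]
Unfold 2 (reflect across v@20): 12 holes -> [(0, 16), (0, 23), (1, 19), (1, 20), (5, 19), (5, 20), (10, 19), (10, 20), (14, 19), (14, 20), (15, 16), (15, 23)]
Unfold 3 (reflect across h@16): 24 holes -> [(0, 16), (0, 23), (1, 19), (1, 20), (5, 19), (5, 20), (10, 19), (10, 20), (14, 19), (14, 20), (15, 16), (15, 23), (16, 16), (16, 23), (17, 19), (17, 20), (21, 19), (21, 20), (26, 19), (26, 20), (30, 19), (30, 20), (31, 16), (31, 23)]
Unfold 4 (reflect across v@24): 48 holes -> [(0, 16), (0, 23), (0, 24), (0, 31), (1, 19), (1, 20), (1, 27), (1, 28), (5, 19), (5, 20), (5, 27), (5, 28), (10, 19), (10, 20), (10, 27), (10, 28), (14, 19), (14, 20), (14, 27), (14, 28), (15, 16), (15, 23), (15, 24), (15, 31), (16, 16), (16, 23), (16, 24), (16, 31), (17, 19), (17, 20), (17, 27), (17, 28), (21, 19), (21, 20), (21, 27), (21, 28), (26, 19), (26, 20), (26, 27), (26, 28), (30, 19), (30, 20), (30, 27), (30, 28), (31, 16), (31, 23), (31, 24), (31, 31)]
Unfold 5 (reflect across v@16): 96 holes -> [(0, 0), (0, 7), (0, 8), (0, 15), (0, 16), (0, 23), (0, 24), (0, 31), (1, 3), (1, 4), (1, 11), (1, 12), (1, 19), (1, 20), (1, 27), (1, 28), (5, 3), (5, 4), (5, 11), (5, 12), (5, 19), (5, 20), (5, 27), (5, 28), (10, 3), (10, 4), (10, 11), (10, 12), (10, 19), (10, 20), (10, 27), (10, 28), (14, 3), (14, 4), (14, 11), (14, 12), (14, 19), (14, 20), (14, 27), (14, 28), (15, 0), (15, 7), (15, 8), (15, 15), (15, 16), (15, 23), (15, 24), (15, 31), (16, 0), (16, 7), (16, 8), (16, 15), (16, 16), (16, 23), (16, 24), (16, 31), (17, 3), (17, 4), (17, 11), (17, 12), (17, 19), (17, 20), (17, 27), (17, 28), (21, 3), (21, 4), (21, 11), (21, 12), (21, 19), (21, 20), (21, 27), (21, 28), (26, 3), (26, 4), (26, 11), (26, 12), (26, 19), (26, 20), (26, 27), (26, 28), (30, 3), (30, 4), (30, 11), (30, 12), (30, 19), (30, 20), (30, 27), (30, 28), (31, 0), (31, 7), (31, 8), (31, 15), (31, 16), (31, 23), (31, 24), (31, 31)]

Answer: 96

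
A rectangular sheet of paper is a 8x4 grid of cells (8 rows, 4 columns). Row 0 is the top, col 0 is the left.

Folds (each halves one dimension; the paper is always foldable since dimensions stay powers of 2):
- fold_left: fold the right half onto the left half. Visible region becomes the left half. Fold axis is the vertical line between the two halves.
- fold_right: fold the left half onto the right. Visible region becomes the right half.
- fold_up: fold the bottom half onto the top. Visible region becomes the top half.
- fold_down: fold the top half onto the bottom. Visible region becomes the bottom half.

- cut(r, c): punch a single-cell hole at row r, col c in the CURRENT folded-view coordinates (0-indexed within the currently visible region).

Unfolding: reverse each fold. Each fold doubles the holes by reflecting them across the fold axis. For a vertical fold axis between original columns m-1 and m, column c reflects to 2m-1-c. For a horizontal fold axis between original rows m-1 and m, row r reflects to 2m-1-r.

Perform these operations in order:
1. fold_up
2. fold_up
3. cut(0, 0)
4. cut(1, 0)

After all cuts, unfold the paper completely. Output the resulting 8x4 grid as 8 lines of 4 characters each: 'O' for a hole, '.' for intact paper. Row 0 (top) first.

Op 1 fold_up: fold axis h@4; visible region now rows[0,4) x cols[0,4) = 4x4
Op 2 fold_up: fold axis h@2; visible region now rows[0,2) x cols[0,4) = 2x4
Op 3 cut(0, 0): punch at orig (0,0); cuts so far [(0, 0)]; region rows[0,2) x cols[0,4) = 2x4
Op 4 cut(1, 0): punch at orig (1,0); cuts so far [(0, 0), (1, 0)]; region rows[0,2) x cols[0,4) = 2x4
Unfold 1 (reflect across h@2): 4 holes -> [(0, 0), (1, 0), (2, 0), (3, 0)]
Unfold 2 (reflect across h@4): 8 holes -> [(0, 0), (1, 0), (2, 0), (3, 0), (4, 0), (5, 0), (6, 0), (7, 0)]

Answer: O...
O...
O...
O...
O...
O...
O...
O...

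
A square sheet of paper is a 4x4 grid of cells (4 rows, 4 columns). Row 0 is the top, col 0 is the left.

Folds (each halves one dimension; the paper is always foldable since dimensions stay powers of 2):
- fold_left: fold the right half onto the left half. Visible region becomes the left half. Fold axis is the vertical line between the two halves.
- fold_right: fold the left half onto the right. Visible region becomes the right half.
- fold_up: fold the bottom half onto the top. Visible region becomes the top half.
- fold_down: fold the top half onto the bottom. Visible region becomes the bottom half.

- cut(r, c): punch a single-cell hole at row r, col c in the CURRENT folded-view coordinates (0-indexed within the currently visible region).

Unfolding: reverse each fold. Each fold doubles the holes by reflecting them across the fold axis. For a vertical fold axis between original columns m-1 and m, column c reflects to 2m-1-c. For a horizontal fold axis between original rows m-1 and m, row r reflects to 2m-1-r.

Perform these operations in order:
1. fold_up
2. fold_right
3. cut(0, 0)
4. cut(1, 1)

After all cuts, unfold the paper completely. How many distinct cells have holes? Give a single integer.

Op 1 fold_up: fold axis h@2; visible region now rows[0,2) x cols[0,4) = 2x4
Op 2 fold_right: fold axis v@2; visible region now rows[0,2) x cols[2,4) = 2x2
Op 3 cut(0, 0): punch at orig (0,2); cuts so far [(0, 2)]; region rows[0,2) x cols[2,4) = 2x2
Op 4 cut(1, 1): punch at orig (1,3); cuts so far [(0, 2), (1, 3)]; region rows[0,2) x cols[2,4) = 2x2
Unfold 1 (reflect across v@2): 4 holes -> [(0, 1), (0, 2), (1, 0), (1, 3)]
Unfold 2 (reflect across h@2): 8 holes -> [(0, 1), (0, 2), (1, 0), (1, 3), (2, 0), (2, 3), (3, 1), (3, 2)]

Answer: 8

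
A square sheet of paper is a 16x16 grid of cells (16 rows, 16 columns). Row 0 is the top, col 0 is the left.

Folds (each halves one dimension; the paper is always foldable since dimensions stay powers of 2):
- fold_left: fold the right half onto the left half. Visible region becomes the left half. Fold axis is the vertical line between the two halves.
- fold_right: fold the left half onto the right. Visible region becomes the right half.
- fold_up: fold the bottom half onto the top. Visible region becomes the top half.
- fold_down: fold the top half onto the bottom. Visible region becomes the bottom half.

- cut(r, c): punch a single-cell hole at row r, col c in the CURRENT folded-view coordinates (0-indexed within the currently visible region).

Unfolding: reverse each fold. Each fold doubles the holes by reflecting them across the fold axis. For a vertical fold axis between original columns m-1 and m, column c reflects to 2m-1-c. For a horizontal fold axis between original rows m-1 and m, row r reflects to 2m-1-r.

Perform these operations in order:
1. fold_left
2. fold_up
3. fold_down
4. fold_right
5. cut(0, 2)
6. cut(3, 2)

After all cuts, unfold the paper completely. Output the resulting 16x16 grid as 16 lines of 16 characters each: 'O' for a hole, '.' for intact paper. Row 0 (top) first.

Answer: .O....O..O....O.
................
................
.O....O..O....O.
.O....O..O....O.
................
................
.O....O..O....O.
.O....O..O....O.
................
................
.O....O..O....O.
.O....O..O....O.
................
................
.O....O..O....O.

Derivation:
Op 1 fold_left: fold axis v@8; visible region now rows[0,16) x cols[0,8) = 16x8
Op 2 fold_up: fold axis h@8; visible region now rows[0,8) x cols[0,8) = 8x8
Op 3 fold_down: fold axis h@4; visible region now rows[4,8) x cols[0,8) = 4x8
Op 4 fold_right: fold axis v@4; visible region now rows[4,8) x cols[4,8) = 4x4
Op 5 cut(0, 2): punch at orig (4,6); cuts so far [(4, 6)]; region rows[4,8) x cols[4,8) = 4x4
Op 6 cut(3, 2): punch at orig (7,6); cuts so far [(4, 6), (7, 6)]; region rows[4,8) x cols[4,8) = 4x4
Unfold 1 (reflect across v@4): 4 holes -> [(4, 1), (4, 6), (7, 1), (7, 6)]
Unfold 2 (reflect across h@4): 8 holes -> [(0, 1), (0, 6), (3, 1), (3, 6), (4, 1), (4, 6), (7, 1), (7, 6)]
Unfold 3 (reflect across h@8): 16 holes -> [(0, 1), (0, 6), (3, 1), (3, 6), (4, 1), (4, 6), (7, 1), (7, 6), (8, 1), (8, 6), (11, 1), (11, 6), (12, 1), (12, 6), (15, 1), (15, 6)]
Unfold 4 (reflect across v@8): 32 holes -> [(0, 1), (0, 6), (0, 9), (0, 14), (3, 1), (3, 6), (3, 9), (3, 14), (4, 1), (4, 6), (4, 9), (4, 14), (7, 1), (7, 6), (7, 9), (7, 14), (8, 1), (8, 6), (8, 9), (8, 14), (11, 1), (11, 6), (11, 9), (11, 14), (12, 1), (12, 6), (12, 9), (12, 14), (15, 1), (15, 6), (15, 9), (15, 14)]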